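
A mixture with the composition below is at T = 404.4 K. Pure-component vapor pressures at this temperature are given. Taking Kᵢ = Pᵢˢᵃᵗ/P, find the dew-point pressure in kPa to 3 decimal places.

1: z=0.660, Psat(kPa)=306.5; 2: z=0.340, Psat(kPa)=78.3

Pdew = 153.950 kPa

At the dew point ψ → 1, so Σzᵢ/Kᵢ = 1 with Kᵢ = Pᵢˢᵃᵗ/P ⇒ 1/P = Σzᵢ/Pᵢˢᵃᵗ.
1/P = 0.660/306.5 + 0.340/78.3 = 0.006496 ⇒ P = 153.950 kPa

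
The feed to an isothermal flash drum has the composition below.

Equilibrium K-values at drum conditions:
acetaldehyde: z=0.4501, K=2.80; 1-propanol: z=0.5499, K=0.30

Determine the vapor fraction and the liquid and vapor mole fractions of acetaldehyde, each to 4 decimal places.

Binary case is linear: z₁(K₁−1)(1+ψ(K₂−1)) + z₂(K₂−1)(1+ψ(K₁−1)) = 0
⇒ ψ = [z₁(K₁−1)+z₂(K₂−1)] / [−(K₁−1)(K₂−1)] = 0.42525/1.26000 = 0.3375
Compositions from xᵢ = zᵢ/(1+ψ(Kᵢ−1)), yᵢ = Kᵢxᵢ:
  acetaldehyde: x = 0.2800, y = 0.7840
  1-propanol: x = 0.7200, y = 0.2160

ψ = 0.3375, x_acetaldehyde = 0.2800, y_acetaldehyde = 0.7840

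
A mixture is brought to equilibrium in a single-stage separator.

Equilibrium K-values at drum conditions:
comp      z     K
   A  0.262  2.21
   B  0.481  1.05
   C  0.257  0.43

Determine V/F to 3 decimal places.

V/F = 0.551

Rachford–Rice: g(V/F) = Σ zᵢ(Kᵢ−1)/(1+V/F(Kᵢ−1)) = 0.
g(0) = ΣzᵢKᵢ − 1 = 0.195 and g(1) = 1 − Σzᵢ/Kᵢ = -0.174, so a root lies in (0, 1).
Newton–Raphson from V/F = 0.5:
  V/F = 0.500: g = 0.0161, g' = -0.313 → V/F = 0.551
Converged at V/F = 0.551.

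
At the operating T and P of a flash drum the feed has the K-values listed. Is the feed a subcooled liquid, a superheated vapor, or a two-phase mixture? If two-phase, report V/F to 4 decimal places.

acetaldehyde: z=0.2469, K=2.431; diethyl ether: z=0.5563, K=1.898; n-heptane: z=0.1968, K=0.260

ΣzᵢKᵢ = 1.7072; Σzᵢ/Kᵢ = 1.1516.
Both exceed 1, so a two-phase solution exists.
Material balance + equilibrium reduce to Σ zᵢ(Kᵢ−1)/(1+ψ(Kᵢ−1)) = 0.
Newton–Raphson from ψ = 0.5:
  ψ = 0.5000: g = 0.31955, g' = -0.6570 → ψ = 0.9864
  ψ = 0.9864: g = -0.12782, g' = -1.6906 → ψ = 0.9108
  ψ = 0.9108: g = -0.01851, g' = -1.2450 → ψ = 0.8959
  ψ = 0.8959: g = -0.00046, g' = -1.1837 → ψ = 0.8955
Converged at ψ = 0.8955.

two-phase, V/F = 0.8955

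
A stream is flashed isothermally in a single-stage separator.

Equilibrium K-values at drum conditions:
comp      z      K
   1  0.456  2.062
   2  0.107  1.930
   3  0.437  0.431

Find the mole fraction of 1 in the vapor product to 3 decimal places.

y_1 = 0.587

Rachford–Rice: g(V/F) = Σ zᵢ(Kᵢ−1)/(1+V/F(Kᵢ−1)) = 0.
g(0) = ΣzᵢKᵢ − 1 = 0.335 and g(1) = 1 − Σzᵢ/Kᵢ = -0.291, so a root lies in (0, 1).
Newton iteration, V/F⁰ = 0.5:
  V/F = 0.500: g = 0.0367, g' = -0.539 → V/F = 0.568
Converged at V/F = 0.568.
Compositions from xᵢ = zᵢ/(1+V/F(Kᵢ−1)), yᵢ = Kᵢxᵢ:
  1: x = 0.285, y = 0.587
  2: x = 0.070, y = 0.135
  3: x = 0.645, y = 0.278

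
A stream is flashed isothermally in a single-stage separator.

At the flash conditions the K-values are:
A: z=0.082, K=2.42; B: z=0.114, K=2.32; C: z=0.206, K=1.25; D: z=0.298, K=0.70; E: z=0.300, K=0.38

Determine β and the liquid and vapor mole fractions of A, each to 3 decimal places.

β = 0.088, x_A = 0.073, y_A = 0.176

Newton iteration, β⁰ = 0.63:
  β = 0.630: g = -0.2273, g' = -0.466 → β = 0.142
  β = 0.142: g = -0.0241, g' = -0.435 → β = 0.087
  β = 0.087: g = 0.0007, g' = -0.460 → β = 0.088
Converged at β = 0.088.
Compositions from xᵢ = zᵢ/(1+β(Kᵢ−1)), yᵢ = Kᵢxᵢ:
  A: x = 0.073, y = 0.176
  B: x = 0.102, y = 0.237
  C: x = 0.202, y = 0.252
  D: x = 0.306, y = 0.214
  E: x = 0.317, y = 0.121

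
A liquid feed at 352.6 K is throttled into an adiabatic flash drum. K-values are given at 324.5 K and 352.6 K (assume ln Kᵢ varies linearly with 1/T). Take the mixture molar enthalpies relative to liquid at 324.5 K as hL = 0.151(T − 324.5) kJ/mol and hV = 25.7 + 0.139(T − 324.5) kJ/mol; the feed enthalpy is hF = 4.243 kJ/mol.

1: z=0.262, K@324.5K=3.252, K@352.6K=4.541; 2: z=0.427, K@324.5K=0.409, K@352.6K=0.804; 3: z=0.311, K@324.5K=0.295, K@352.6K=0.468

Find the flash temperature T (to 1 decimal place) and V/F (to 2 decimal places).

T = 329.3 K, V/F = 0.14

Adiabatic flash: solve Rachford–Rice at each trial T, then check hF = ψ·hV(T) + (1−ψ)·hL(T).
  T = 324.5 K: K = (3.252, 0.409, 0.295), RR gives ψ = 0.082, H_out = 2.110 kJ/mol
  T = 352.6 K: K = (4.541, 0.804, 0.468), RR gives ψ = 0.528, H_out = 17.629 kJ/mol
  T = 338.6 K: K = (3.872, 0.582, 0.375), RR gives ψ = 0.259, H_out = 8.735 kJ/mol
  T = 331.6 K: K = (3.557, 0.490, 0.334), RR gives ψ = 0.166, H_out = 5.319 kJ/mol
  T = 328.1 K: K = (3.405, 0.449, 0.314), RR gives ψ = 0.124, H_out = 3.719 kJ/mol
  T = 329.9 K: K = (3.483, 0.470, 0.324), RR gives ψ = 0.145, H_out = 4.536 kJ/mol
Linear interpolation between T = 328.1 (H_out = 3.719) and T = 329.9 (H_out = 4.536) on hF = 4.243 gives T ≈ 329.3 K, at which ψ = 0.14.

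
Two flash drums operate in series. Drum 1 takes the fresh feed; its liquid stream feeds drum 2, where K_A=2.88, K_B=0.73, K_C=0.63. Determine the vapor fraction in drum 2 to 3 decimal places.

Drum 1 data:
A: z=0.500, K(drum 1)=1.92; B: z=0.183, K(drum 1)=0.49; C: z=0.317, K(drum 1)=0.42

V/F (drum 2) = 0.786

Drum 1:
Let ψ₁ = V/F and solve Σ zᵢ(Kᵢ−1)/(1+ψ₁(Kᵢ−1)) = 0.
Feasibility: ΣzᵢKᵢ = 1.183, Σzᵢ/Kᵢ = 1.389 — both > 1, two phases present.
Iterate (Newton) starting at ψ₁ = 0.57:
  ψ₁ = 0.570: g = -0.1045, g' = -0.515 → ψ₁ = 0.367
  ψ₁ = 0.367: g = -0.0045, g' = -0.481 → ψ₁ = 0.358
Converged at ψ₁ = 0.358.
Drum-1 compositions:
  A: x = 0.376, y = 0.722
  B: x = 0.224, y = 0.110
  C: x = 0.400, y = 0.168
Drum-2 feed = drum-1 liquid: z₂ = (0.3762, 0.2238, 0.4000).
Drum 2:
Material balance + equilibrium reduce to Σ zᵢ(Kᵢ−1)/(1+ψ₂(Kᵢ−1)) = 0.
Check two-phase: ΣzᵢKᵢ = 1.499 > 1 and Σzᵢ/Kᵢ = 1.072 > 1, so g(0) = 0.499 > 0 and g(1) = -0.072 < 0.
Iterate (Newton) starting at ψ₂ = 0.5:
  ψ₂ = 0.500: g = 0.1131, g' = -0.458 → ψ₂ = 0.747
  ψ₂ = 0.747: g = 0.0139, g' = -0.360 → ψ₂ = 0.786
Converged at ψ₂ = 0.786.
  A: x = 0.152, y = 0.437
  B: x = 0.284, y = 0.207
  C: x = 0.564, y = 0.355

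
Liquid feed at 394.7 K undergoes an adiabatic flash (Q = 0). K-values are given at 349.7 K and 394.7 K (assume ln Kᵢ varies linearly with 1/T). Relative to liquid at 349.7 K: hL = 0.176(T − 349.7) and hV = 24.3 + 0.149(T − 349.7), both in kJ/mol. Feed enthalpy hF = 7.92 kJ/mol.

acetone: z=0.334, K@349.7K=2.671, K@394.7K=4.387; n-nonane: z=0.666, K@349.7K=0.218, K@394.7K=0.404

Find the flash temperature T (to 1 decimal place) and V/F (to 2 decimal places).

Adiabatic flash: solve Rachford–Rice at each trial T, then check hF = ψ·hV(T) + (1−ψ)·hL(T).
  T = 349.7 K: K = (2.671, 0.218), RR gives ψ = 0.029, H_out = 0.694 kJ/mol
  T = 394.7 K: K = (4.387, 0.404), RR gives ψ = 0.364, H_out = 16.318 kJ/mol
  T = 372.2 K: K = (3.475, 0.302), RR gives ψ = 0.210, H_out = 8.927 kJ/mol
  T = 360.9 K: K = (3.057, 0.258), RR gives ψ = 0.126, H_out = 5.003 kJ/mol
  T = 366.5 K: K = (3.261, 0.279), RR gives ψ = 0.169, H_out = 6.984 kJ/mol
  T = 369.4 K: K = (3.369, 0.291), RR gives ψ = 0.190, H_out = 7.980 kJ/mol
  T = 367.9 K: K = (3.313, 0.285), RR gives ψ = 0.179, H_out = 7.467 kJ/mol
Linear interpolation between T = 367.9 (H_out = 7.467) and T = 369.4 (H_out = 7.980) on hF = 7.92 gives T ≈ 369.2 K, at which ψ = 0.19.

T = 369.2 K, V/F = 0.19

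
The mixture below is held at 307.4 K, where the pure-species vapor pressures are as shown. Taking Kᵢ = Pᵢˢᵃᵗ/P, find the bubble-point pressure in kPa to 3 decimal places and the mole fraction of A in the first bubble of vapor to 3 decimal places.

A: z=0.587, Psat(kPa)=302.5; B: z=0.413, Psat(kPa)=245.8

At the bubble point ψ → 0, so ΣzᵢKᵢ = 1 with Kᵢ = Pᵢˢᵃᵗ/P ⇒ P = ΣzᵢPᵢˢᵃᵗ.
P = 0.587·302.5 + 0.413·245.8 = 279.083 kPa
yᵢ = zᵢPᵢˢᵃᵗ/P ⇒ y_A = 0.587·302.5/279.083 = 0.636

Pbub = 279.083 kPa, y_A = 0.636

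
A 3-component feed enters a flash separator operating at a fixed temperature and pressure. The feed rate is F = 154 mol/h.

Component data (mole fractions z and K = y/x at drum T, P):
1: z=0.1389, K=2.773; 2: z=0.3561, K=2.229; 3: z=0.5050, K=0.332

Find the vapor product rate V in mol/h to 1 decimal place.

V = 57.3 mol/h

Material balance + equilibrium reduce to Σ zᵢ(Kᵢ−1)/(1+β(Kᵢ−1)) = 0.
g(0) = ΣzᵢKᵢ − 1 = 0.3466 and g(1) = 1 − Σzᵢ/Kᵢ = -0.7309, so a root lies in (0, 1).
Newton–Raphson from β = 0.63:
  β = 0.6300: g = -0.21947, g' = -0.9401 → β = 0.3965
  β = 0.3965: g = -0.02005, g' = -0.8107 → β = 0.3718
Converged at β = 0.3718.
Then V = β·F = 0.3718·154 = 57.3 mol/h and L = F − V = 96.7 mol/h.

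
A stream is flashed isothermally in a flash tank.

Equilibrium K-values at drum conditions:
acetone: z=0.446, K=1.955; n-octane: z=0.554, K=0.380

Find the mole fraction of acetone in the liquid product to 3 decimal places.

Material balance + equilibrium reduce to Σ zᵢ(Kᵢ−1)/(1+ψ(Kᵢ−1)) = 0.
Feasibility: ΣzᵢKᵢ = 1.082, Σzᵢ/Kᵢ = 1.686 — both > 1, two phases present.
Newton iteration, ψ⁰ = 0.41:
  ψ = 0.410: g = -0.1545, g' = -0.593 → ψ = 0.149
  ψ = 0.149: g = -0.0058, g' = -0.570 → ψ = 0.139
Converged at ψ = 0.139.
Compositions from xᵢ = zᵢ/(1+ψ(Kᵢ−1)), yᵢ = Kᵢxᵢ:
  acetone: x = 0.394, y = 0.770
  n-octane: x = 0.606, y = 0.230

x_acetone = 0.394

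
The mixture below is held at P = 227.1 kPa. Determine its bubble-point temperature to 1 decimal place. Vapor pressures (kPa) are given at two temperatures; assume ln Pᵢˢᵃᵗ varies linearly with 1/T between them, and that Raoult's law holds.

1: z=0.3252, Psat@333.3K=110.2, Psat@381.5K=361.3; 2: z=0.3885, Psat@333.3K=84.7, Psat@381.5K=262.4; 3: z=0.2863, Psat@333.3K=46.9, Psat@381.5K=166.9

T = 374.0 K

Bubble-point temperature: ΣzᵢPᵢˢᵃᵗ(T) = P. Interpolate ln Pᵢˢᵃᵗ = aᵢ + bᵢ/T.
  T = 333.3 K: ΣzᵢPᵢˢᵃᵗ = 82.17 kPa
  T = 381.5 K: ΣzᵢPᵢˢᵃᵗ = 267.22 kPa
  T = 357.4 K: ΣzᵢPᵢˢᵃᵗ = 154.15 kPa
  T = 369.4 K: ΣzᵢPᵢˢᵃᵗ = 204.54 kPa
  T = 375.4 K: ΣzᵢPᵢˢᵃᵗ = 234.03 kPa
  T = 372.4 K: ΣzᵢPᵢˢᵃᵗ = 218.91 kPa
  T = 373.9 K: ΣzᵢPᵢˢᵃᵗ = 226.37 kPa
Interpolating between 373.9 K and 375.4 K gives T ≈ 374.0 K.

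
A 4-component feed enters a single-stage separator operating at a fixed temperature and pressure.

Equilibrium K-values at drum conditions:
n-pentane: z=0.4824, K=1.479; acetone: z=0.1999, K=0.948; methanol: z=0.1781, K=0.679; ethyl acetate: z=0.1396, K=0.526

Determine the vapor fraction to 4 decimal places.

ψ = 0.6347

Iterate (Newton) starting at ψ = 0.4:
  ψ = 0.4000: g = 0.03606, g' = -0.1504 → ψ = 0.6397
  ψ = 0.6397: g = -0.00079, g' = -0.1591 → ψ = 0.6347
Converged at ψ = 0.6347.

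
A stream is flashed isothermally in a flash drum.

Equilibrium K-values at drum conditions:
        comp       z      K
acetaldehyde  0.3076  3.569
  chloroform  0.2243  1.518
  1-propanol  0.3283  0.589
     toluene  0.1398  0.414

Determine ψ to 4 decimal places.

ψ = 0.7732

Iterate (Newton) starting at ψ = 0.67:
  ψ = 0.6700: g = 0.05556, g' = -0.5431 → ψ = 0.7723
  ψ = 0.7723: g = 0.00048, g' = -0.5379 → ψ = 0.7732
Converged at ψ = 0.7732.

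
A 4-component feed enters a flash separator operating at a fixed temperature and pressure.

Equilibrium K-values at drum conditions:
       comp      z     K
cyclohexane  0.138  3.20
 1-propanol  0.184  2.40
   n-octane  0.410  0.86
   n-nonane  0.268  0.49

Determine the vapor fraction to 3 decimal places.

Newton–Raphson from ψ = 0.68:
  ψ = 0.680: g = -0.0191, g' = -0.375 → ψ = 0.629
Converged at ψ = 0.629.

ψ = 0.629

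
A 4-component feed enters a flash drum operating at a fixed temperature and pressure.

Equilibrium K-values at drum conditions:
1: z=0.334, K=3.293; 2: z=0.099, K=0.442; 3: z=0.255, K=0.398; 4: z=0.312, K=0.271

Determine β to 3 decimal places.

β = 0.219

Rachford–Rice: g(β) = Σ zᵢ(Kᵢ−1)/(1+β(Kᵢ−1)) = 0.
g(0) = ΣzᵢKᵢ − 1 = 0.330 and g(1) = 1 − Σzᵢ/Kᵢ = -1.117, so a root lies in (0, 1).
Iterate (Newton) starting at β = 0.36:
  β = 0.360: g = -0.1540, g' = -1.031 → β = 0.211
  β = 0.211: g = 0.0093, g' = -1.191 → β = 0.218
  β = 0.218: g = 0.0001, g' = -1.177 → β = 0.219
Converged at β = 0.219.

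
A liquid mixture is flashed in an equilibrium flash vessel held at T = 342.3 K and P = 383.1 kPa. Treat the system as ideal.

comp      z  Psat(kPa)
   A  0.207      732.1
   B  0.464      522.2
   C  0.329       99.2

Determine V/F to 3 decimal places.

V/F = 0.270

Raoult's law: Kᵢ = Pᵢˢᵃᵗ/P = Pᵢˢᵃᵗ/383.1.
  K_A = 732.1/383.1 = 1.91099, K_B = 522.2/383.1 = 1.36309, K_C = 99.2/383.1 = 0.25894
Material balance + equilibrium reduce to Σ zᵢ(Kᵢ−1)/(1+V/F(Kᵢ−1)) = 0.
Feasibility: ΣzᵢKᵢ = 1.113, Σzᵢ/Kᵢ = 1.719 — both > 1, two phases present.
Newton–Raphson from V/F = 0.67:
  V/F = 0.670: g = -0.2316, g' = -0.819 → V/F = 0.387
  V/F = 0.387: g = -0.0547, g' = -0.496 → V/F = 0.277
  V/F = 0.277: g = -0.0030, g' = -0.446 → V/F = 0.270
Converged at V/F = 0.270.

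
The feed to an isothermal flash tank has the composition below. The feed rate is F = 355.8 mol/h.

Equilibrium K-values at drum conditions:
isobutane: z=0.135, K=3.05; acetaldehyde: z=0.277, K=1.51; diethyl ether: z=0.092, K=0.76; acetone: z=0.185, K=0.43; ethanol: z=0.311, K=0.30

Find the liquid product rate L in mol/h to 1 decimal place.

Newton–Raphson from β = 0.5:
  β = 0.500: g = -0.2583, g' = -0.669 → β = 0.114
  β = 0.114: g = -0.0143, g' = -0.691 → β = 0.093
  β = 0.093: g = 0.0002, g' = -0.712 → β = 0.094
Converged at β = 0.094.
Then V = β·F = 0.0937·355.8 = 33.3 mol/h and L = F − V = 322.5 mol/h.

L = 322.5 mol/h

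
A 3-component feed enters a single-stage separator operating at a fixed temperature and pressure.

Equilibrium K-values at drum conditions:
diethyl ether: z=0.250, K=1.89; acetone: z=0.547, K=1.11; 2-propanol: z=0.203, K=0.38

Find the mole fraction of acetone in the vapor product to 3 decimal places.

Newton–Raphson from ψ = 0.5:
  ψ = 0.500: g = 0.0286, g' = -0.265 → ψ = 0.608
  ψ = 0.608: g = -0.0013, g' = -0.290 → ψ = 0.604
Converged at ψ = 0.604.
Compositions from xᵢ = zᵢ/(1+ψ(Kᵢ−1)), yᵢ = Kᵢxᵢ:
  diethyl ether: x = 0.163, y = 0.307
  acetone: x = 0.513, y = 0.569
  2-propanol: x = 0.324, y = 0.123

y_acetone = 0.569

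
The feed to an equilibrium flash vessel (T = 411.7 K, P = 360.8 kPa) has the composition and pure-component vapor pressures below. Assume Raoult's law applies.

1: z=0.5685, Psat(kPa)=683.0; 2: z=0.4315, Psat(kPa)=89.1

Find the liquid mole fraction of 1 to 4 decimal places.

x_1 = 0.4575

Raoult's law: Kᵢ = Pᵢˢᵃᵗ/P = Pᵢˢᵃᵗ/360.8.
  K_1 = 683.0/360.8 = 1.893016, K_2 = 89.1/360.8 = 0.246951
Binary case is linear: z₁(K₁−1)(1+V/F(K₂−1)) + z₂(K₂−1)(1+V/F(K₁−1)) = 0
⇒ V/F = [z₁(K₁−1)+z₂(K₂−1)] / [−(K₁−1)(K₂−1)] = 0.18274/0.67248 = 0.2717
Compositions from xᵢ = zᵢ/(1+V/F(Kᵢ−1)), yᵢ = Kᵢxᵢ:
  1: x = 0.4575, y = 0.8660
  2: x = 0.5425, y = 0.1340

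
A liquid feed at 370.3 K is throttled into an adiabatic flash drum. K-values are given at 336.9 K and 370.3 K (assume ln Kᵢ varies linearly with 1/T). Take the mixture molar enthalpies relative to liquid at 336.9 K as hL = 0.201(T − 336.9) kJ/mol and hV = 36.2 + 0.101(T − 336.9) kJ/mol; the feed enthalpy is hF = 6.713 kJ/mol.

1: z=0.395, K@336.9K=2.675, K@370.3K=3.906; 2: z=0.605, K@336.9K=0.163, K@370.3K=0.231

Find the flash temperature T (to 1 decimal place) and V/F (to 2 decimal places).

T = 342.8 K, V/F = 0.16

Adiabatic flash: solve Rachford–Rice at each trial T, then check hF = ψ·hV(T) + (1−ψ)·hL(T).
  T = 336.9 K: K = (2.675, 0.163), RR gives ψ = 0.111, H_out = 4.008 kJ/mol
  T = 370.3 K: K = (3.906, 0.231), RR gives ψ = 0.305, H_out = 16.751 kJ/mol
  T = 353.6 K: K = (3.261, 0.196), RR gives ψ = 0.224, H_out = 11.076 kJ/mol
  T = 345.2 K: K = (2.959, 0.179), RR gives ψ = 0.172, H_out = 7.760 kJ/mol
  T = 341.0 K: K = (2.813, 0.171), RR gives ψ = 0.143, H_out = 5.932 kJ/mol
  T = 343.1 K: K = (2.886, 0.175), RR gives ψ = 0.158, H_out = 6.862 kJ/mol
Linear interpolation between T = 341.0 (H_out = 5.932) and T = 343.1 (H_out = 6.862) on hF = 6.713 gives T ≈ 342.8 K, at which ψ = 0.16.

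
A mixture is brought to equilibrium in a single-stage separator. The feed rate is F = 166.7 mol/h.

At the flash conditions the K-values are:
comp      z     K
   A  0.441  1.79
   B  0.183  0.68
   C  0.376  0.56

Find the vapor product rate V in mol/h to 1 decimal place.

V = 64.8 mol/h

Material balance + equilibrium reduce to Σ zᵢ(Kᵢ−1)/(1+V/F(Kᵢ−1)) = 0.
g(0) = ΣzᵢKᵢ − 1 = 0.124 and g(1) = 1 − Σzᵢ/Kᵢ = -0.187, so a root lies in (0, 1).
Iterate (Newton) starting at V/F = 0.5:
  V/F = 0.500: g = -0.0321, g' = -0.288 → V/F = 0.388
  V/F = 0.388: g = 0.0002, g' = -0.291 → V/F = 0.389
Converged at V/F = 0.389.
Then V = V/F·F = 0.3890·166.7 = 64.8 mol/h and L = F − V = 101.9 mol/h.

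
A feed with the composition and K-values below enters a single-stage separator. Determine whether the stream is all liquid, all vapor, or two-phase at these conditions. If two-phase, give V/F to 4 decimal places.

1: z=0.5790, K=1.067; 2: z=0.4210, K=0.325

all liquid

ΣzᵢKᵢ = 0.7546; Σzᵢ/Kᵢ = 1.8380.
Since ΣzᵢKᵢ < 1 the mixture is below its bubble point — single liquid phase.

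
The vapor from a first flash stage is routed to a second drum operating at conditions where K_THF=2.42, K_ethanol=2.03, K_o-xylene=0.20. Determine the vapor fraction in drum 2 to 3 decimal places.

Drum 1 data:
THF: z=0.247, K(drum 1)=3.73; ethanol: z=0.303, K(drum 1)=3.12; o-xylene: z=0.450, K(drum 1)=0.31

Drum 1:
Material balance + equilibrium reduce to Σ zᵢ(Kᵢ−1)/(1+ψ₁(Kᵢ−1)) = 0.
Check two-phase: ΣzᵢKᵢ = 2.006 > 1 and Σzᵢ/Kᵢ = 1.615 > 1, so g(0) = 1.006 > 0 and g(1) = -0.615 < 0.
Newton–Raphson from ψ₁ = 0.46:
  ψ₁ = 0.460: g = 0.1693, g' = -1.171 → ψ₁ = 0.605
  ψ₁ = 0.605: g = 0.0032, g' = -1.154 → ψ₁ = 0.607
Converged at ψ₁ = 0.607.
Drum-1 compositions:
  THF: x = 0.093, y = 0.347
  ethanol: x = 0.132, y = 0.413
  o-xylene: x = 0.775, y = 0.240
Drum-2 feed = drum-1 vapor: z₂ = (0.3466, 0.4133, 0.2401).
Drum 2:
Material balance + equilibrium reduce to Σ zᵢ(Kᵢ−1)/(1+ψ₂(Kᵢ−1)) = 0.
Check two-phase: ΣzᵢKᵢ = 1.726 > 1 and Σzᵢ/Kᵢ = 1.547 > 1, so g(0) = 0.726 > 0 and g(1) = -0.547 < 0.
Newton iteration, ψ₂⁰ = 0.38:
  ψ₂ = 0.380: g = 0.3496, g' = -0.839 → ψ₂ = 0.797
  ψ₂ = 0.797: g = -0.0653, g' = -1.456 → ψ₂ = 0.752
  ψ₂ = 0.752: g = -0.0044, g' = -1.271 → ψ₂ = 0.749
Converged at ψ₂ = 0.749.
  THF: x = 0.168, y = 0.407
  ethanol: x = 0.233, y = 0.474
  o-xylene: x = 0.599, y = 0.120

V/F (drum 2) = 0.749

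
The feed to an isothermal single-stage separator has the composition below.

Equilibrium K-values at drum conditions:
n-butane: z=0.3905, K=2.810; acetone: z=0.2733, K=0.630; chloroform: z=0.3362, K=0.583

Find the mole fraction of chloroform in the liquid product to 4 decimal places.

x_chloroform = 0.4608

Let β = V/F and solve Σ zᵢ(Kᵢ−1)/(1+β(Kᵢ−1)) = 0.
Check two-phase: ΣzᵢKᵢ = 1.4655 > 1 and Σzᵢ/Kᵢ = 1.1494 > 1, so g(0) = 0.4655 > 0 and g(1) = -0.1494 < 0.
Newton iteration, β⁰ = 0.4:
  β = 0.4000: g = 0.12303, g' = -0.5662 → β = 0.6173
  β = 0.6173: g = 0.01397, g' = -0.4542 → β = 0.6481
  β = 0.6481: g = 0.00014, g' = -0.4454 → β = 0.6484
Converged at β = 0.6484.
Compositions from xᵢ = zᵢ/(1+β(Kᵢ−1)), yᵢ = Kᵢxᵢ:
  n-butane: x = 0.1797, y = 0.5048
  acetone: x = 0.3596, y = 0.2265
  chloroform: x = 0.4608, y = 0.2686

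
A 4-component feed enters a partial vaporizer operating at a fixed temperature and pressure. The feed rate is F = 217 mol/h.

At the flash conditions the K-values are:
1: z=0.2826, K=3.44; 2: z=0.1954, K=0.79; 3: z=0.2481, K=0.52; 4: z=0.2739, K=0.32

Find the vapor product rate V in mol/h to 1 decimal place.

V = 60.4 mol/h

Rachford–Rice: g(ψ) = Σ zᵢ(Kᵢ−1)/(1+ψ(Kᵢ−1)) = 0.
g(0) = ΣzᵢKᵢ − 1 = 0.3432 and g(1) = 1 − Σzᵢ/Kᵢ = -0.6625, so a root lies in (0, 1).
Newton iteration, ψ⁰ = 0.5:
  ψ = 0.5000: g = -0.17414, g' = -0.7419 → ψ = 0.2653
  ψ = 0.2653: g = 0.01144, g' = -0.8933 → ψ = 0.2781
  ψ = 0.2781: g = 0.00011, g' = -0.8756 → ψ = 0.2782
Converged at ψ = 0.2782.
Then V = ψ·F = 0.2782·217 = 60.4 mol/h and L = F − V = 156.6 mol/h.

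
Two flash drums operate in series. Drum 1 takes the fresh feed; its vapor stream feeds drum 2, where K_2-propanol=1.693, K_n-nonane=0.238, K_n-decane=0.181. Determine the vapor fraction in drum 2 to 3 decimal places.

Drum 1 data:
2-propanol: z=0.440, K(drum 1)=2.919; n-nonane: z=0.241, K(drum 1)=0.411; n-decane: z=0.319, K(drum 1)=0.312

V/F (drum 2) = 0.547

Drum 1:
Iterate (Newton) starting at ψ₁ = 0.5:
  ψ₁ = 0.500: g = -0.1049, g' = -0.941 → ψ₁ = 0.389
Converged at ψ₁ = 0.389.
Drum-1 compositions:
  2-propanol: x = 0.252, y = 0.736
  n-nonane: x = 0.313, y = 0.128
  n-decane: x = 0.435, y = 0.136
Drum-2 feed = drum-1 vapor: z₂ = (0.7357, 0.1285, 0.1359).
Drum 2:
Material balance + equilibrium reduce to Σ zᵢ(Kᵢ−1)/(1+ψ₂(Kᵢ−1)) = 0.
Feasibility: ΣzᵢKᵢ = 1.301, Σzᵢ/Kᵢ = 1.725 — both > 1, two phases present.
Newton iteration, ψ₂⁰ = 0.62:
  ψ₂ = 0.620: g = -0.0550, g' = -0.817 → ψ₂ = 0.553
  ψ₂ = 0.553: g = -0.0038, g' = -0.712 → ψ₂ = 0.547
Converged at ψ₂ = 0.547.
  2-propanol: x = 0.533, y = 0.903
  n-nonane: x = 0.220, y = 0.052
  n-decane: x = 0.246, y = 0.045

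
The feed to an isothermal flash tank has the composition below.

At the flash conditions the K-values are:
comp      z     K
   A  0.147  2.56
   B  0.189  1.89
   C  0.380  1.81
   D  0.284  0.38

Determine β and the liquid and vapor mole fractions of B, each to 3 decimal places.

β = 0.856, x_B = 0.107, y_B = 0.203

Iterate (Newton) starting at β = 0.62:
  β = 0.620: g = 0.1438, g' = -0.553 → β = 0.880
  β = 0.880: g = -0.0168, g' = -0.724 → β = 0.857
  β = 0.857: g = -0.0003, g' = -0.697 → β = 0.856
Converged at β = 0.856.
Compositions from xᵢ = zᵢ/(1+β(Kᵢ−1)), yᵢ = Kᵢxᵢ:
  A: x = 0.063, y = 0.161
  B: x = 0.107, y = 0.203
  C: x = 0.224, y = 0.406
  D: x = 0.605, y = 0.230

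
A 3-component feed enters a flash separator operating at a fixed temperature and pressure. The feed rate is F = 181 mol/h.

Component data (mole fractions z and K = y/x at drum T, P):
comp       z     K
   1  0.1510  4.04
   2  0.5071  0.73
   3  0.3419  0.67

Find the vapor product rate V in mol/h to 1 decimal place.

Let β = V/F and solve Σ zᵢ(Kᵢ−1)/(1+β(Kᵢ−1)) = 0.
g(0) = ΣzᵢKᵢ − 1 = 0.2093 and g(1) = 1 − Σzᵢ/Kᵢ = -0.2423, so a root lies in (0, 1).
Iterate (Newton) starting at β = 0.66:
  β = 0.6600: g = -0.15816, g' = -0.2700 → β = 0.0742
  β = 0.0742: g = 0.11919, g' = -1.0068 → β = 0.1926
  β = 0.1926: g = 0.02462, g' = -0.6388 → β = 0.2311
  β = 0.2311: g = 0.00143, g' = -0.5671 → β = 0.2337
Converged at β = 0.2337.
Then V = β·F = 0.2337·181 = 42.3 mol/h and L = F − V = 138.7 mol/h.

V = 42.3 mol/h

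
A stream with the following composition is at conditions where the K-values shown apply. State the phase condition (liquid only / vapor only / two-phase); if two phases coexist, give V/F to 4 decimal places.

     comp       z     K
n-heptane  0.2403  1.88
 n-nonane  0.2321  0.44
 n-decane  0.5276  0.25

ΣzᵢKᵢ = 0.6858; Σzᵢ/Kᵢ = 2.7657.
Since ΣzᵢKᵢ < 1 the mixture is below its bubble point — single liquid phase.

liquid only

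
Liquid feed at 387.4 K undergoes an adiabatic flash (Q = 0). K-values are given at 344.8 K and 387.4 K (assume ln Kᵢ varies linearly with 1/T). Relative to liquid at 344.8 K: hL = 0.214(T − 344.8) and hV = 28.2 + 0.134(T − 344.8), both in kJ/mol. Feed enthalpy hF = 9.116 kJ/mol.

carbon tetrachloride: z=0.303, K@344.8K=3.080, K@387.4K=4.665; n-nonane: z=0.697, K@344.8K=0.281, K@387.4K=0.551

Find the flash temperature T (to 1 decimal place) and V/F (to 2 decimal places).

T = 360.5 K, V/F = 0.21

Adiabatic flash: solve Rachford–Rice at each trial T, then check hF = ψ·hV(T) + (1−ψ)·hL(T).
  T = 344.8 K: K = (3.080, 0.281), RR gives ψ = 0.086, H_out = 2.434 kJ/mol
  T = 387.4 K: K = (4.665, 0.551), RR gives ψ = 0.485, H_out = 21.132 kJ/mol
  T = 366.1 K: K = (3.837, 0.401), RR gives ψ = 0.260, H_out = 11.457 kJ/mol
  T = 355.5 K: K = (3.451, 0.338), RR gives ψ = 0.173, H_out = 7.026 kJ/mol
  T = 360.8 K: K = (3.641, 0.369), RR gives ψ = 0.216, H_out = 9.240 kJ/mol
  T = 358.1 K: K = (3.544, 0.353), RR gives ψ = 0.194, H_out = 8.114 kJ/mol
  T = 359.5 K: K = (3.594, 0.361), RR gives ψ = 0.205, H_out = 8.698 kJ/mol
Linear interpolation between T = 359.5 (H_out = 8.698) and T = 360.8 (H_out = 9.240) on hF = 9.116 gives T ≈ 360.5 K, at which ψ = 0.21.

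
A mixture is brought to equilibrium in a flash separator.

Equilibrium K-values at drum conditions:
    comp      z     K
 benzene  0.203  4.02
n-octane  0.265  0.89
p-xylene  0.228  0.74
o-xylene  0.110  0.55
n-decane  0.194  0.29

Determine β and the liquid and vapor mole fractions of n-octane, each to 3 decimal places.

β = 0.293, x_n-octane = 0.274, y_n-octane = 0.244

Material balance + equilibrium reduce to Σ zᵢ(Kᵢ−1)/(1+β(Kᵢ−1)) = 0.
Check two-phase: ΣzᵢKᵢ = 1.337 > 1 and Σzᵢ/Kᵢ = 1.525 > 1, so g(0) = 0.337 > 0 and g(1) = -0.525 < 0.
Newton–Raphson from β = 0.5:
  β = 0.500: g = -0.1322, g' = -0.590 → β = 0.276
  β = 0.276: g = 0.0126, g' = -0.752 → β = 0.293
Converged at β = 0.293.
Compositions from xᵢ = zᵢ/(1+β(Kᵢ−1)), yᵢ = Kᵢxᵢ:
  benzene: x = 0.108, y = 0.433
  n-octane: x = 0.274, y = 0.244
  p-xylene: x = 0.247, y = 0.183
  o-xylene: x = 0.127, y = 0.070
  n-decane: x = 0.245, y = 0.071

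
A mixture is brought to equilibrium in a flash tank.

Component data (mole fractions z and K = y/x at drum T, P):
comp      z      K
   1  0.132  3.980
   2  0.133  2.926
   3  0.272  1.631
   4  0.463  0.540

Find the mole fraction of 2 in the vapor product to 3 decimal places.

Let ψ = V/F and solve Σ zᵢ(Kᵢ−1)/(1+ψ(Kᵢ−1)) = 0.
Check two-phase: ΣzᵢKᵢ = 1.608 > 1 and Σzᵢ/Kᵢ = 1.103 > 1, so g(0) = 0.608 > 0 and g(1) = -0.103 < 0.
Newton iteration, ψ⁰ = 0.48:
  ψ = 0.480: g = 0.1534, g' = -0.557 → ψ = 0.755
  ψ = 0.755: g = 0.0152, g' = -0.473 → ψ = 0.788
Converged at ψ = 0.788.
Compositions from xᵢ = zᵢ/(1+ψ(Kᵢ−1)), yᵢ = Kᵢxᵢ:
  1: x = 0.039, y = 0.157
  2: x = 0.053, y = 0.155
  3: x = 0.182, y = 0.296
  4: x = 0.726, y = 0.392

y_2 = 0.155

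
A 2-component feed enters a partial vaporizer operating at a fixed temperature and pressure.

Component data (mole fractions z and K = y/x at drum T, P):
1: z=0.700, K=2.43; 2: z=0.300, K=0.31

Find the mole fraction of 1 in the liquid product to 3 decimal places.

Material balance + equilibrium reduce to Σ zᵢ(Kᵢ−1)/(1+V/F(Kᵢ−1)) = 0.
g(0) = ΣzᵢKᵢ − 1 = 0.794 and g(1) = 1 − Σzᵢ/Kᵢ = -0.256, so a root lies in (0, 1).
Binary case is linear: z₁(K₁−1)(1+V/F(K₂−1)) + z₂(K₂−1)(1+V/F(K₁−1)) = 0
⇒ V/F = [z₁(K₁−1)+z₂(K₂−1)] / [−(K₁−1)(K₂−1)] = 0.7940/0.9867 = 0.805
Compositions from xᵢ = zᵢ/(1+V/F(Kᵢ−1)), yᵢ = Kᵢxᵢ:
  1: x = 0.325, y = 0.791
  2: x = 0.675, y = 0.209

x_1 = 0.325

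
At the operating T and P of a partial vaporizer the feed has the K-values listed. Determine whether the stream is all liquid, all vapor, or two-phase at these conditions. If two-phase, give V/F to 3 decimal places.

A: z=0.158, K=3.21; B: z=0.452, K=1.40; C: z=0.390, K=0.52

ΣzᵢKᵢ = 1.343; Σzᵢ/Kᵢ = 1.122.
Both exceed 1, so a two-phase solution exists.
Material balance + equilibrium reduce to Σ zᵢ(Kᵢ−1)/(1+ψ(Kᵢ−1)) = 0.
Iterate (Newton) starting at ψ = 0.64:
  ψ = 0.640: g = 0.0184, g' = -0.365 → ψ = 0.690
Converged at ψ = 0.690.

two-phase, V/F = 0.690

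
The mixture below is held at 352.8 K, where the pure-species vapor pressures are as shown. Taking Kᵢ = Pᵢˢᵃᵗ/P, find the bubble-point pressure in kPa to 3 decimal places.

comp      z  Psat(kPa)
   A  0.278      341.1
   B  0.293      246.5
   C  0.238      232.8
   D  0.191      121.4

At the bubble point ψ → 0, so ΣzᵢKᵢ = 1 with Kᵢ = Pᵢˢᵃᵗ/P ⇒ P = ΣzᵢPᵢˢᵃᵗ.
P = 0.278·341.1 + 0.293·246.5 + 0.238·232.8 + 0.191·121.4 = 245.644 kPa

Pbub = 245.644 kPa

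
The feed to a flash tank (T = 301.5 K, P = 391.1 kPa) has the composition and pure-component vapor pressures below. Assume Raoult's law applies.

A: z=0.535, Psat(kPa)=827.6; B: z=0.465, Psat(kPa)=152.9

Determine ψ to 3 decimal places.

ψ = 0.462

Raoult's law: Kᵢ = Pᵢˢᵃᵗ/P = Pᵢˢᵃᵗ/391.1.
  K_A = 827.6/391.1 = 2.11608, K_B = 152.9/391.1 = 0.39095
Iterate (Newton) starting at ψ = 0.57:
  ψ = 0.570: g = -0.0689, g' = -0.654 → ψ = 0.465
  ψ = 0.465: g = -0.0018, g' = -0.624 → ψ = 0.462
Converged at ψ = 0.462.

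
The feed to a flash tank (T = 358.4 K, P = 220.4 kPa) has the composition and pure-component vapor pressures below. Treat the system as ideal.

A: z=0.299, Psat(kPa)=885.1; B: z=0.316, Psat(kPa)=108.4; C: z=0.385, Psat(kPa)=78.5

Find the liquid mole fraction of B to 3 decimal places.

x_B = 0.368

Raoult's law: Kᵢ = Pᵢˢᵃᵗ/P = Pᵢˢᵃᵗ/220.4.
  K_A = 885.1/220.4 = 4.01588, K_B = 108.4/220.4 = 0.49183, K_C = 78.5/220.4 = 0.35617
Material balance + equilibrium reduce to Σ zᵢ(Kᵢ−1)/(1+β(Kᵢ−1)) = 0.
g(0) = ΣzᵢKᵢ − 1 = 0.493 and g(1) = 1 − Σzᵢ/Kᵢ = -0.798, so a root lies in (0, 1).
Iterate (Newton) starting at β = 0.5:
  β = 0.500: g = -0.2213, g' = -0.926 → β = 0.261
  β = 0.261: g = 0.0214, g' = -1.190 → β = 0.279
Converged at β = 0.279.
Compositions from xᵢ = zᵢ/(1+β(Kᵢ−1)), yᵢ = Kᵢxᵢ:
  A: x = 0.162, y = 0.652
  B: x = 0.368, y = 0.181
  C: x = 0.469, y = 0.167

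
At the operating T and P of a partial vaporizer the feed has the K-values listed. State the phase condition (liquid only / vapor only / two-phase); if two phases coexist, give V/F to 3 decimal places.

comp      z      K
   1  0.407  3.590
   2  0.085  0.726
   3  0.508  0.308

ΣzᵢKᵢ = 1.679; Σzᵢ/Kᵢ = 1.880.
Both exceed 1, so a two-phase solution exists.
Let ψ = V/F and solve Σ zᵢ(Kᵢ−1)/(1+ψ(Kᵢ−1)) = 0.
Iterate (Newton) starting at ψ = 0.5:
  ψ = 0.500: g = -0.1052, g' = -1.096 → ψ = 0.404
  ψ = 0.404: g = 0.0010, g' = -1.129 → ψ = 0.405
Converged at ψ = 0.405.

two-phase, V/F = 0.405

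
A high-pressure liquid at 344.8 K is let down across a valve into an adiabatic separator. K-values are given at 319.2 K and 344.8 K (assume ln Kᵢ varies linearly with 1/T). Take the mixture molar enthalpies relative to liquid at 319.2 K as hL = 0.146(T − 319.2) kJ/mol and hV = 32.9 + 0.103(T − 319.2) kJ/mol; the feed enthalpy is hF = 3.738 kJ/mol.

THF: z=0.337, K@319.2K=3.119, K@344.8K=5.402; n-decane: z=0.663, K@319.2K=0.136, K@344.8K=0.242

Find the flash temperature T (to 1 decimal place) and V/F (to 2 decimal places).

T = 321.5 K, V/F = 0.10

Adiabatic flash: solve Rachford–Rice at each trial T, then check hF = ψ·hV(T) + (1−ψ)·hL(T).
  T = 319.2 K: K = (3.119, 0.136), RR gives ψ = 0.077, H_out = 2.539 kJ/mol
  T = 344.8 K: K = (5.402, 0.242), RR gives ψ = 0.294, H_out = 13.086 kJ/mol
  T = 332.0 K: K = (4.148, 0.183), RR gives ψ = 0.202, H_out = 8.408 kJ/mol
  T = 325.6 K: K = (3.607, 0.158), RR gives ψ = 0.146, H_out = 5.702 kJ/mol
  T = 322.4 K: K = (3.357, 0.147), RR gives ψ = 0.114, H_out = 4.192 kJ/mol
  T = 320.8 K: K = (3.236, 0.141), RR gives ψ = 0.096, H_out = 3.386 kJ/mol
Linear interpolation between T = 320.8 (H_out = 3.386) and T = 322.4 (H_out = 4.192) on hF = 3.738 gives T ≈ 321.5 K, at which ψ = 0.10.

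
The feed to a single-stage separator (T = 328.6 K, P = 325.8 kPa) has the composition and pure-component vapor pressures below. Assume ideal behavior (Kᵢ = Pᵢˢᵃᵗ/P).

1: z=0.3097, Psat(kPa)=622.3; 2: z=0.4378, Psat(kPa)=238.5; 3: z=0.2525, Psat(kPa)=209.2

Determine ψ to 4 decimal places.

Raoult's law: Kᵢ = Pᵢˢᵃᵗ/P = Pᵢˢᵃᵗ/325.8.
  K_1 = 622.3/325.8 = 1.910068, K_2 = 238.5/325.8 = 0.732044, K_3 = 209.2/325.8 = 0.642112
Let ψ = V/F and solve Σ zᵢ(Kᵢ−1)/(1+ψ(Kᵢ−1)) = 0.
Feasibility: ΣzᵢKᵢ = 1.0742, Σzᵢ/Kᵢ = 1.1534 — both > 1, two phases present.
Iterate (Newton) starting at ψ = 0.5:
  ψ = 0.5000: g = -0.05182, g' = -0.2110 → ψ = 0.2545
  ψ = 0.2545: g = 0.00353, g' = -0.2445 → ψ = 0.2689
  ψ = 0.2689: g = 0.00002, g' = -0.2417 → ψ = 0.2690
Converged at ψ = 0.2690.

ψ = 0.2690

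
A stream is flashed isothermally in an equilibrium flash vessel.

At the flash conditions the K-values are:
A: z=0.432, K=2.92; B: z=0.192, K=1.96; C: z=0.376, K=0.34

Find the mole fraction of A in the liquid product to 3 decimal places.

Material balance + equilibrium reduce to Σ zᵢ(Kᵢ−1)/(1+ψ(Kᵢ−1)) = 0.
Check two-phase: ΣzᵢKᵢ = 1.766 > 1 and Σzᵢ/Kᵢ = 1.352 > 1, so g(0) = 0.766 > 0 and g(1) = -0.352 < 0.
Newton–Raphson from ψ = 0.5:
  ψ = 0.500: g = 0.1773, g' = -0.860 → ψ = 0.706
  ψ = 0.706: g = -0.0028, g' = -0.924 → ψ = 0.703
Converged at ψ = 0.703.
Compositions from xᵢ = zᵢ/(1+ψ(Kᵢ−1)), yᵢ = Kᵢxᵢ:
  A: x = 0.184, y = 0.537
  B: x = 0.115, y = 0.225
  C: x = 0.702, y = 0.239

x_A = 0.184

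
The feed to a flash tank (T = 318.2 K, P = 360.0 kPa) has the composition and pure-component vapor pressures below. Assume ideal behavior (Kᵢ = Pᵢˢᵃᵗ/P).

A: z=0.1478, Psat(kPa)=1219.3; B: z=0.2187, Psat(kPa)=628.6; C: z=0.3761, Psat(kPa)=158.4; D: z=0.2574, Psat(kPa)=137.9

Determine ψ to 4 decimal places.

ψ = 0.1520

Raoult's law: Kᵢ = Pᵢˢᵃᵗ/P = Pᵢˢᵃᵗ/360.0.
  K_A = 1219.3/360.0 = 3.386944, K_B = 628.6/360.0 = 1.746111, K_C = 158.4/360.0 = 0.440000, K_D = 137.9/360.0 = 0.383056
Rachford–Rice: g(ψ) = Σ zᵢ(Kᵢ−1)/(1+ψ(Kᵢ−1)) = 0.
g(0) = ΣzᵢKᵢ − 1 = 0.1465 and g(1) = 1 − Σzᵢ/Kᵢ = -0.6956, so a root lies in (0, 1).
Newton–Raphson from ψ = 0.5:
  ψ = 0.5000: g = -0.24248, g' = -0.6720 → ψ = 0.1392
  ψ = 0.1392: g = 0.01052, g' = -0.8304 → ψ = 0.1518
  ψ = 0.1518: g = 0.00012, g' = -0.8121 → ψ = 0.1520
Converged at ψ = 0.1520.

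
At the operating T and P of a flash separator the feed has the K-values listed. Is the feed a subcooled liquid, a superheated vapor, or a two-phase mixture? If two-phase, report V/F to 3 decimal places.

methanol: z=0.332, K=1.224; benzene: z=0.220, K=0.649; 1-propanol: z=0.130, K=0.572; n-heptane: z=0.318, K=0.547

ΣzᵢKᵢ = 0.797; Σzᵢ/Kᵢ = 1.419.
Since ΣzᵢKᵢ < 1 the mixture is below its bubble point — single liquid phase.

subcooled liquid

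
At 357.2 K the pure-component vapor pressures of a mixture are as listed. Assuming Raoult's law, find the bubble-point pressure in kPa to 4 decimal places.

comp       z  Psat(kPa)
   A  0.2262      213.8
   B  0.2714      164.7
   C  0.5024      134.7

Pbub = 160.7344 kPa

At the bubble point ψ → 0, so ΣzᵢKᵢ = 1 with Kᵢ = Pᵢˢᵃᵗ/P ⇒ P = ΣzᵢPᵢˢᵃᵗ.
P = 0.2262·213.8 + 0.2714·164.7 + 0.5024·134.7 = 160.7344 kPa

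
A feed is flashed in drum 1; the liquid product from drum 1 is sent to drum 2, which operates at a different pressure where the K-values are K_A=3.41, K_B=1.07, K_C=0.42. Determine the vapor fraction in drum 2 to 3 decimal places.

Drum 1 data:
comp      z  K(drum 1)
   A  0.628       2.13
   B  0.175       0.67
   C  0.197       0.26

V/F (drum 2) = 0.567

Drum 1:
Newton–Raphson from ψ₁ = 0.31:
  ψ₁ = 0.310: g = 0.2720, g' = -0.645 → ψ₁ = 0.732
  ψ₁ = 0.732: g = -0.0056, g' = -0.786 → ψ₁ = 0.725
Converged at ψ₁ = 0.725.
Drum-1 compositions:
  A: x = 0.345, y = 0.735
  B: x = 0.230, y = 0.154
  C: x = 0.425, y = 0.110
Drum-2 feed = drum-1 liquid: z₂ = (0.3453, 0.2300, 0.4247).
Drum 2:
Material balance + equilibrium reduce to Σ zᵢ(Kᵢ−1)/(1+ψ₂(Kᵢ−1)) = 0.
Check two-phase: ΣzᵢKᵢ = 1.602 > 1 and Σzᵢ/Kᵢ = 1.327 > 1, so g(0) = 0.602 > 0 and g(1) = -0.327 < 0.
Iterate (Newton) starting at ψ₂ = 0.5:
  ψ₂ = 0.500: g = 0.0460, g' = -0.697 → ψ₂ = 0.566
  ψ₂ = 0.566: g = 0.0008, g' = -0.677 → ψ₂ = 0.567
Converged at ψ₂ = 0.567.
  A: x = 0.146, y = 0.497
  B: x = 0.221, y = 0.237
  C: x = 0.633, y = 0.266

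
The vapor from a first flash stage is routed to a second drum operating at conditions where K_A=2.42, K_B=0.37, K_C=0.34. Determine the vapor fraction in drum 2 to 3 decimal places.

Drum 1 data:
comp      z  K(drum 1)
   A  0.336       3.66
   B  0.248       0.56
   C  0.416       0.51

Drum 1:
Let ψ₁ = V/F and solve Σ zᵢ(Kᵢ−1)/(1+ψ₁(Kᵢ−1)) = 0.
Check two-phase: ΣzᵢKᵢ = 1.581 > 1 and Σzᵢ/Kᵢ = 1.350 > 1, so g(0) = 0.581 > 0 and g(1) = -0.350 < 0.
Iterate (Newton) starting at ψ₁ = 0.41:
  ψ₁ = 0.410: g = 0.0393, g' = -0.772 → ψ₁ = 0.461
  ψ₁ = 0.461: g = 0.0013, g' = -0.722 → ψ₁ = 0.463
Converged at ψ₁ = 0.463.
Drum-1 compositions:
  A: x = 0.151, y = 0.551
  B: x = 0.311, y = 0.174
  C: x = 0.538, y = 0.274
Drum-2 feed = drum-1 vapor: z₂ = (0.5512, 0.1744, 0.2744).
Drum 2:
Rachford–Rice: g(ψ₂) = Σ zᵢ(Kᵢ−1)/(1+ψ₂(Kᵢ−1)) = 0.
Check two-phase: ΣzᵢKᵢ = 1.492 > 1 and Σzᵢ/Kᵢ = 1.506 > 1, so g(0) = 0.492 > 0 and g(1) = -0.506 < 0.
Iterate (Newton) starting at ψ₂ = 0.5:
  ψ₂ = 0.500: g = 0.0271, g' = -0.794 → ψ₂ = 0.534
Converged at ψ₂ = 0.534.
  A: x = 0.314, y = 0.759
  B: x = 0.263, y = 0.097
  C: x = 0.424, y = 0.144

V/F (drum 2) = 0.534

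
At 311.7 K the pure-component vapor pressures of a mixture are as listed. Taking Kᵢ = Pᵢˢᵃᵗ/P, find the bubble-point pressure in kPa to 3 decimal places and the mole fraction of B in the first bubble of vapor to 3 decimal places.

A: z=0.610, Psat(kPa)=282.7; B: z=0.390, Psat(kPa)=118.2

Pbub = 218.545 kPa, y_B = 0.211

At the bubble point ψ → 0, so ΣzᵢKᵢ = 1 with Kᵢ = Pᵢˢᵃᵗ/P ⇒ P = ΣzᵢPᵢˢᵃᵗ.
P = 0.610·282.7 + 0.390·118.2 = 218.545 kPa
yᵢ = zᵢPᵢˢᵃᵗ/P ⇒ y_B = 0.390·118.2/218.545 = 0.211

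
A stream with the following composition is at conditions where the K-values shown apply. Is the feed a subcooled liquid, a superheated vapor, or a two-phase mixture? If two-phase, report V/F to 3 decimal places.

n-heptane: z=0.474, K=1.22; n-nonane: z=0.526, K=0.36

ΣzᵢKᵢ = 0.768; Σzᵢ/Kᵢ = 1.850.
Since ΣzᵢKᵢ < 1 the mixture is below its bubble point — single liquid phase.

subcooled liquid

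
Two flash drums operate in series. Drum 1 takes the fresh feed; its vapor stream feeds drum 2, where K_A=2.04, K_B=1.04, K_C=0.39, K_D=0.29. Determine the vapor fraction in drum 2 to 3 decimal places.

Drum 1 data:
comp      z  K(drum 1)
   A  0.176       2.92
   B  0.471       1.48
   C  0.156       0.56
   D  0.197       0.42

Drum 1:
Newton–Raphson from ψ₁ = 0.33:
  ψ₁ = 0.330: g = 0.1804, g' = -0.467 → ψ₁ = 0.717
  ψ₁ = 0.717: g = 0.0147, g' = -0.434 → ψ₁ = 0.750
Converged at ψ₁ = 0.750.
Drum-1 compositions:
  A: x = 0.072, y = 0.211
  B: x = 0.346, y = 0.513
  C: x = 0.233, y = 0.130
  D: x = 0.349, y = 0.146
Drum-2 feed = drum-1 vapor: z₂ = (0.2106, 0.5125, 0.1304, 0.1465).
Drum 2:
Material balance + equilibrium reduce to Σ zᵢ(Kᵢ−1)/(1+ψ₂(Kᵢ−1)) = 0.
Feasibility: ΣzᵢKᵢ = 1.056, Σzᵢ/Kᵢ = 1.435 — both > 1, two phases present.
Newton–Raphson from ψ₂ = 0.58:
  ψ₂ = 0.580: g = -0.1432, g' = -0.419 → ψ₂ = 0.238
  ψ₂ = 0.238: g = -0.0224, g' = -0.320 → ψ₂ = 0.168
Converged at ψ₂ = 0.168.
  A: x = 0.179, y = 0.366
  B: x = 0.509, y = 0.529
  C: x = 0.145, y = 0.057
  D: x = 0.166, y = 0.048

V/F (drum 2) = 0.168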